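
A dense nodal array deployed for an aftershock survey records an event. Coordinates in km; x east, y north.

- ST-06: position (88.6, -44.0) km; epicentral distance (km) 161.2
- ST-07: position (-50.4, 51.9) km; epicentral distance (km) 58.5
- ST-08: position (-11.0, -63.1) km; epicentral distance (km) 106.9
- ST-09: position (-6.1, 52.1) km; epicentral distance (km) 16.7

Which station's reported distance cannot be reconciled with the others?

ST-06

Solve using three stations at a time. Using ST-07, ST-08, ST-09 (subtract circle equations pairwise → linear system) gives (x, y) ≈ (7.3, 42.2).
Distances from that point to each station vs reported:
  ST-06: calculated 118.5 vs reported 161.2 → residual 42.7 km
  ST-07: calculated 58.5 vs reported 58.5 → residual 0.0 km
  ST-08: calculated 106.9 vs reported 106.9 → residual 0.0 km
  ST-09: calculated 16.6 vs reported 16.7 → residual 0.1 km
ST-07, ST-08, ST-09 are mutually consistent (residuals ≈ 0); ST-06 is off by 42.7 km.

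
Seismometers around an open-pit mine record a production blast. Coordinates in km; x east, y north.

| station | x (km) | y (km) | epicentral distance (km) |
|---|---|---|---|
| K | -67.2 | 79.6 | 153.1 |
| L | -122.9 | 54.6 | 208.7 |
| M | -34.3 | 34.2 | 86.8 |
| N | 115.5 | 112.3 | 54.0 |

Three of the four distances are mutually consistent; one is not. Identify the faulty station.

M

Solve using three stations at a time. Using K, L, N (subtract circle equations pairwise → linear system) gives (x, y) ≈ (85.5, 67.3).
Distances from that point to each station vs reported:
  K: calculated 153.1 vs reported 153.1 → residual 0.0 km
  L: calculated 208.7 vs reported 208.7 → residual 0.0 km
  M: calculated 124.2 vs reported 86.8 → residual 37.4 km
  N: calculated 54.1 vs reported 54.0 → residual 0.1 km
K, L, N are mutually consistent (residuals ≈ 0); M is off by 37.4 km.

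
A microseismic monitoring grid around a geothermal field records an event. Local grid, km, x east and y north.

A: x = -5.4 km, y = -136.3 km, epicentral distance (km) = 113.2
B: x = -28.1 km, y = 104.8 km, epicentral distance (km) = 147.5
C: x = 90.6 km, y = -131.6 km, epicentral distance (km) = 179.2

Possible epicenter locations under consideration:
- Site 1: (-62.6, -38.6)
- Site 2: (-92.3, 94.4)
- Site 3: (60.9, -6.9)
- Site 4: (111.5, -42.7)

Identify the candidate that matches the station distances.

Site 1

For each candidate, compare |candidate − station| to the reported distance:
Site 1: residuals A 0.0, B 0.0, C 0.0 → max 0.0 km
Site 2: residuals A 133.3, B 82.5, C 111.5 → max 133.3 km
Site 3: residuals A 32.2, B 4.7, C 51.0 → max 51.0 km
Site 4: residuals A 36.6, B 55.6, C 87.9 → max 87.9 km
Only Site 1 has all residuals ≈ 0.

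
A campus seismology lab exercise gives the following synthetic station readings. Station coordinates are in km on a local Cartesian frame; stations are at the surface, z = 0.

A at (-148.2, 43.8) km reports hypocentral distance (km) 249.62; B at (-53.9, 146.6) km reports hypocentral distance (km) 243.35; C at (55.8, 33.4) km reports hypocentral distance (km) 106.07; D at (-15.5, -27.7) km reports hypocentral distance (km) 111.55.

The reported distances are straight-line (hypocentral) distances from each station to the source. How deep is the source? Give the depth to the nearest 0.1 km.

Each station gives a sphere (x−x_i)² + (y−y_i)² + z² = d_i² (stations at z=0).
Subtracting the A sphere from B and C: z² cancels, leaving linear equations in x and y:
188.6 x + 205.6 y = 3606.01
408.0 x − 20.8 y = 31406.82
Solving: x ≈ 74.393, y ≈ -50.703 km (keep extra digits for the depth step; rounded: 74.4, -50.7).
Then from the A sphere: z² = 249.62² − (x + 148.2)² − (y − 43.8)² with x = 74.393, y = -50.703, so z ≈ 61.901 ≈ 61.9 km.

z ≈ 61.9 km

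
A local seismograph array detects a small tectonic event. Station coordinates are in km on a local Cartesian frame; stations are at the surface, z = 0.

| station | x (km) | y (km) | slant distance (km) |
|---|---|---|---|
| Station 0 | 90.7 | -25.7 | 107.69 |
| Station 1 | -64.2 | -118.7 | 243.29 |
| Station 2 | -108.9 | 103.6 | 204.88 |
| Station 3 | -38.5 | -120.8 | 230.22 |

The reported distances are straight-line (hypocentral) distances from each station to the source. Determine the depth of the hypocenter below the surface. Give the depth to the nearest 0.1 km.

56.9 km

Each station gives a sphere (x−x_i)² + (y−y_i)² + z² = d_i² (stations at z=0).
Subtracting the Station 0 sphere from Station 1 and Station 2: z² cancels, leaving linear equations in x and y:
-309.8 x − 186.0 y = -38268.54
-399.2 x + 258.6 y = -16673.49
Solving: x ≈ 84.200, y ≈ 65.503 km (keep extra digits for the depth step; rounded: 84.2, 65.5).
Then from the Station 0 sphere: z² = 107.69² − (x − 90.7)² − (y + 25.7)² with x = 84.200, y = 65.503, so z ≈ 56.894 ≈ 56.9 km.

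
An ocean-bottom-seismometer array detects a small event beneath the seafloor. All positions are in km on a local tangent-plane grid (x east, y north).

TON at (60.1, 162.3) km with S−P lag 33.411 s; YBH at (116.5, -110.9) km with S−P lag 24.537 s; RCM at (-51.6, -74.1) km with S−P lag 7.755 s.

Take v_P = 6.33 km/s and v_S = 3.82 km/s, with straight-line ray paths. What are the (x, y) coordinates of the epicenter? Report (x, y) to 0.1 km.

Distance from S−P lag: d = Δt · v_P v_S / (v_P − v_S) = Δt · (6.33·3.82)/(6.33−3.82) ≈ 9.6337·Δt.
So d_TON = 321.87, d_YBH = 236.38, d_RCM = 74.71 km.
Circle about each station: (x − 60.1)² + (y − 162.3)² = 321.87²; (x − 116.5)² + (y + 110.9)² = 236.38²; (x + 51.6)² + (y + 74.1)² = 74.71².
Subtracting the TON equation from the YBH and RCM equations removes the quadratic terms:
112.8 x − 546.4 y = 43642.55
-223.4 x − 472.8 y = 76218.78
Solving the 2×2 system: x ≈ -119.8, y ≈ -104.6 km.
Check against TON (with the unrounded x, y): √((x − 60.1)²+(y − 162.3)²) = 321.87 ≈ 321.87 km. ✓

(-119.8, -104.6)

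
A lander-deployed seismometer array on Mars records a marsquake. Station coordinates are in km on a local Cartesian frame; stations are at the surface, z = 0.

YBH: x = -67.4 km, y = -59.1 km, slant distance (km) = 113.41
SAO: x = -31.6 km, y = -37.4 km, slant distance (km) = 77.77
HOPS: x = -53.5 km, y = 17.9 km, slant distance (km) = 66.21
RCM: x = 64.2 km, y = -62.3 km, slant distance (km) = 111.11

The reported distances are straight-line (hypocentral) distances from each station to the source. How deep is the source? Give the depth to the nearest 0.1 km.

35.1 km

Each station gives a sphere (x−x_i)² + (y−y_i)² + z² = d_i² (stations at z=0).
Subtracting the YBH sphere from SAO and HOPS: z² cancels, leaving linear equations in x and y:
71.6 x + 43.4 y = 1175.41
27.8 x + 154.0 y = 3625.15
Solving: x ≈ 2.412, y ≈ 23.105 km (keep extra digits for the depth step; rounded: 2.4, 23.1).
Then from the YBH sphere: z² = 113.41² − (x + 67.4)² − (y + 59.1)² with x = 2.412, y = 23.105, so z ≈ 35.078 ≈ 35.1 km.
Check against RCM (with the unrounded solution): distance 111.10 ≈ 111.11 km. ✓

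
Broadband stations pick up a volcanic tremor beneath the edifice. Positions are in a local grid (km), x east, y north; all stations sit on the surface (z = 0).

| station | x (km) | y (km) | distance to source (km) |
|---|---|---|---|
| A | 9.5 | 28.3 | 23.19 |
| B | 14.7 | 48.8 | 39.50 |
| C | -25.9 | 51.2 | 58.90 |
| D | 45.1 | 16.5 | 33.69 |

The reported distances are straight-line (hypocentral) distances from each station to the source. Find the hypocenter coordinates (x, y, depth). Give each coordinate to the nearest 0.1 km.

(15.7, 12.7, 16.0)

Each station gives a sphere (x−x_i)² + (y−y_i)² + z² = d_i² (stations at z=0).
Subtracting the A sphere from B and C: z² cancels, leaving linear equations in x and y:
10.4 x + 41.0 y = 683.92
-70.8 x + 45.8 y = -530.32
Solving: x ≈ 15.704, y ≈ 12.697 km (keep extra digits for the depth step; rounded: 15.7, 12.7).
Then from the A sphere: z² = 23.19² − (x − 9.5)² − (y − 28.3)² with x = 15.704, y = 12.697, so z ≈ 15.995 ≈ 16.0 km.
Check against D (with the unrounded solution): distance 33.68 ≈ 33.69 km. ✓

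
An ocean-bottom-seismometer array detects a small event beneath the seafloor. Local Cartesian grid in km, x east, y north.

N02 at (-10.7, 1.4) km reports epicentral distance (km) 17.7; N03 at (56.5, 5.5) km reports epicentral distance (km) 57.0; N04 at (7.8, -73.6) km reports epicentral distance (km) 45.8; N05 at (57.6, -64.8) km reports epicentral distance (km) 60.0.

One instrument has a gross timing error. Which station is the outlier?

Solve using three stations at a time. Using N03, N04, N05 (subtract circle equations pairwise → linear system) gives (x, y) ≈ (10.3, -27.9).
Distances from that point to each station vs reported:
  N02: calculated 36.0 vs reported 17.7 → residual 18.3 km
  N03: calculated 57.0 vs reported 57.0 → residual 0.0 km
  N04: calculated 45.8 vs reported 45.8 → residual 0.0 km
  N05: calculated 60.0 vs reported 60.0 → residual 0.0 km
N03, N04, N05 are mutually consistent (residuals ≈ 0); N02 is off by 18.3 km.

N02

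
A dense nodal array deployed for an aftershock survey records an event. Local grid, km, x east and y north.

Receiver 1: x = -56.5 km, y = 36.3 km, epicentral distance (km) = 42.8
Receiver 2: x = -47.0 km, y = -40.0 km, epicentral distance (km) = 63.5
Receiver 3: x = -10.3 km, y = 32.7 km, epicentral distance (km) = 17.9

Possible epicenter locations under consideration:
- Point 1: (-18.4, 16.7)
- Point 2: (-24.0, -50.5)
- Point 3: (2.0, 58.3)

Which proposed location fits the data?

For each candidate, compare |candidate − station| to the reported distance:
Point 1: residuals Receiver 1 0.0, Receiver 2 0.0, Receiver 3 0.0 → max 0.0 km
Point 2: residuals Receiver 1 49.9, Receiver 2 38.2, Receiver 3 66.4 → max 66.4 km
Point 3: residuals Receiver 1 19.7, Receiver 2 46.3, Receiver 3 10.5 → max 46.3 km
Only Point 1 has all residuals ≈ 0.

Point 1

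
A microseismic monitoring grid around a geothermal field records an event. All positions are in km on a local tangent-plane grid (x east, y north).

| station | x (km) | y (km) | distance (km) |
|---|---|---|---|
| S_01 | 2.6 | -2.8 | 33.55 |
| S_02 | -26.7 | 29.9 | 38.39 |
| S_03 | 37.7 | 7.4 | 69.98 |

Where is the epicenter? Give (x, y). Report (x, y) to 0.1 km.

-30.5 km east, -8.3 km north

Circle about each station: (x − 2.6)² + (y + 2.8)² = 33.55²; (x + 26.7)² + (y − 29.9)² = 38.39²; (x − 37.7)² + (y − 7.4)² = 69.98².
Subtracting pairs of circle equations eliminates x²+y² and gives linear equations (the radical axes):
-58.6 x + 65.4 y = 1244.11
70.2 x + 20.4 y = -2310.15
Solving the 2×2 system: x ≈ -30.5, y ≈ -8.3 km.
Check against S_01 (with the unrounded x, y): √((x − 2.6)²+(y + 2.8)²) = 33.55 ≈ 33.55 km. ✓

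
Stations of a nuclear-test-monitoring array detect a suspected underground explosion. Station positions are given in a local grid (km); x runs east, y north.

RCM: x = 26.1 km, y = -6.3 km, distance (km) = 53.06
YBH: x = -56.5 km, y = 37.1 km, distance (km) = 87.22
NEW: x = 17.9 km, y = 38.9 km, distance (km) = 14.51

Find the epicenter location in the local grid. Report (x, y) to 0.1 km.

x ≈ 30.2 km, y ≈ 46.6 km

Circle about each station: (x − 26.1)² + (y + 6.3)² = 53.06²; (x + 56.5)² + (y − 37.1)² = 87.22²; (x − 17.9)² + (y − 38.9)² = 14.51².
Subtracting pairs of circle equations eliminates x²+y² and gives linear equations (the radical axes):
-165.2 x + 86.8 y = -944.20
-16.4 x + 90.4 y = 3717.54
Solving the 2×2 system: x ≈ 30.2, y ≈ 46.6 km.
Check against RCM (with the unrounded x, y): √((x − 26.1)²+(y + 6.3)²) = 53.06 ≈ 53.06 km. ✓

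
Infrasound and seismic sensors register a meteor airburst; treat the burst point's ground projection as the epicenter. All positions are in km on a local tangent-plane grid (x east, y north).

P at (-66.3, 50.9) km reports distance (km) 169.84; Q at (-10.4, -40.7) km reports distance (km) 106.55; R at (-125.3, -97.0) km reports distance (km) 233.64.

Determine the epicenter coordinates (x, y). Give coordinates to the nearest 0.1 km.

Circle about each station: (x + 66.3)² + (y − 50.9)² = 169.84²; (x + 10.4)² + (y + 40.7)² = 106.55²; (x + 125.3)² + (y + 97.0)² = 233.64².
Subtracting pairs of circle equations eliminates x²+y² and gives linear equations (the radical axes):
111.8 x − 183.2 y = 12270.87
-118.0 x − 295.8 y = -7619.43
Solving the 2×2 system: x ≈ 91.9, y ≈ -10.9 km.

x ≈ 91.9 km, y ≈ -10.9 km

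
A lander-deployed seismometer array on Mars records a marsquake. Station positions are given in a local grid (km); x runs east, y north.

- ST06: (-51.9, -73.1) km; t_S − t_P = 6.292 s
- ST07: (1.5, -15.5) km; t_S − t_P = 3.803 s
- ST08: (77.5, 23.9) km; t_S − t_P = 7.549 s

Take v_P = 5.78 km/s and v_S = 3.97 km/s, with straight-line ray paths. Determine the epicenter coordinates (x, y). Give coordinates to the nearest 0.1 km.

Distance from S−P lag: d = Δt · v_P v_S / (v_P − v_S) = Δt · (5.78·3.97)/(5.78−3.97) ≈ 12.6777·Δt.
So d_ST06 = 79.77, d_ST07 = 48.21, d_ST08 = 95.70 km.
Circle about each station: (x + 51.9)² + (y + 73.1)² = 79.77²; (x − 1.5)² + (y + 15.5)² = 48.21²; (x − 77.5)² + (y − 23.9)² = 95.70².
Subtracting pairs of circle equations eliminates x²+y² and gives linear equations (the radical axes):
106.8 x + 115.2 y = -3755.67
258.8 x + 194.0 y = -4255.00
Solving the 2×2 system: x ≈ 26.2, y ≈ -56.9 km.

(26.2, -56.9)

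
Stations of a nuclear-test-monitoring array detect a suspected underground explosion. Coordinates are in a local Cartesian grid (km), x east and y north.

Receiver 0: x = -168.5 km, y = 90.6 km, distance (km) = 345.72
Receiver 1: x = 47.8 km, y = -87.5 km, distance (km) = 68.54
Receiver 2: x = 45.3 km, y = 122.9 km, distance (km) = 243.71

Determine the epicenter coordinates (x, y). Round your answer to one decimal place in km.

(112.0, -111.5)

Circle about each station: (x + 168.5)² + (y − 90.6)² = 345.72²; (x − 47.8)² + (y + 87.5)² = 68.54²; (x − 45.3)² + (y − 122.9)² = 243.71².
Subtracting pairs of circle equations eliminates x²+y² and gives linear equations (the radical axes):
432.6 x − 356.2 y = 88165.07
427.6 x + 64.6 y = 40683.64
Solving the 2×2 system: x ≈ 112.0, y ≈ -111.5 km.
Check against Receiver 0 (with the unrounded x, y): √((x + 168.5)²+(y − 90.6)²) = 345.72 ≈ 345.72 km. ✓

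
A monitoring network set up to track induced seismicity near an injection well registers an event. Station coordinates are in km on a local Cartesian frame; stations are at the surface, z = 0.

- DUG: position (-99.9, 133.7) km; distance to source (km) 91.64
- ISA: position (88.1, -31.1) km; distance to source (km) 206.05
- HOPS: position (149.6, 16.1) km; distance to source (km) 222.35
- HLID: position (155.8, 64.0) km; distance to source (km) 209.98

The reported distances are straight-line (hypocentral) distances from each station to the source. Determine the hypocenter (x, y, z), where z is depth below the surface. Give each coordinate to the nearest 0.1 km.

(-36.0, 120.3, 64.3)

Each station gives a sphere (x−x_i)² + (y−y_i)² + z² = d_i² (stations at z=0).
Subtracting the DUG sphere from ISA and HOPS: z² cancels, leaving linear equations in x and y:
376.0 x − 329.6 y = -53185.59
499.0 x − 235.2 y = -46257.96
Solving: x ≈ -36.001, y ≈ 120.295 km (keep extra digits for the depth step; rounded: -36.0, 120.3).
Then from the DUG sphere: z² = 91.64² − (x + 99.9)² − (y − 133.7)² with x = -36.001, y = 120.295, so z ≈ 64.305 ≈ 64.3 km.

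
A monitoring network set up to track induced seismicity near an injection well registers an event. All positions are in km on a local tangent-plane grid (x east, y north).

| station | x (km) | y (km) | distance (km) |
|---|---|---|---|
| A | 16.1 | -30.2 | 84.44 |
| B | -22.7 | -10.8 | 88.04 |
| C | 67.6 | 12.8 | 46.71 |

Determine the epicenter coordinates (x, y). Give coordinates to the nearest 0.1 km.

x ≈ 40.3 km, y ≈ 50.7 km

Circle about each station: (x − 16.1)² + (y + 30.2)² = 84.44²; (x + 22.7)² + (y + 10.8)² = 88.04²; (x − 67.6)² + (y − 12.8)² = 46.71².
Subtracting the A equation from the B and C equations removes the quadratic terms:
-77.6 x + 38.8 y = -1160.25
103.0 x + 86.0 y = 8510.64
Solving the 2×2 system: x ≈ 40.3, y ≈ 50.7 km.
Check against A (with the unrounded x, y): √((x − 16.1)²+(y + 30.2)²) = 84.44 ≈ 84.44 km. ✓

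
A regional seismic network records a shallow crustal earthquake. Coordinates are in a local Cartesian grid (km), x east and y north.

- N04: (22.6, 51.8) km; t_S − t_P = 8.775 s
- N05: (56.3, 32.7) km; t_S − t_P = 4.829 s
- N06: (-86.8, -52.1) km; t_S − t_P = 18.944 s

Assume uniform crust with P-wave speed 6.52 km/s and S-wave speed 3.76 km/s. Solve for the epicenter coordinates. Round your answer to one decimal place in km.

Distance from S−P lag: d = Δt · v_P v_S / (v_P − v_S) = Δt · (6.52·3.76)/(6.52−3.76) ≈ 8.8823·Δt.
So d_N04 = 77.94, d_N05 = 42.89, d_N06 = 168.27 km.
Circle about each station: (x − 22.6)² + (y − 51.8)² = 77.94²; (x − 56.3)² + (y − 32.7)² = 42.89²; (x + 86.8)² + (y + 52.1)² = 168.27².
Subtracting pairs of circle equations eliminates x²+y² and gives linear equations (the radical axes):
67.4 x − 38.2 y = 5280.07
-218.8 x − 207.8 y = -15185.50
Solving the 2×2 system: x ≈ 75.0, y ≈ -5.9 km.
Check against N04 (with the unrounded x, y): √((x − 22.6)²+(y − 51.8)²) = 77.94 ≈ 77.94 km. ✓

(75.0, -5.9)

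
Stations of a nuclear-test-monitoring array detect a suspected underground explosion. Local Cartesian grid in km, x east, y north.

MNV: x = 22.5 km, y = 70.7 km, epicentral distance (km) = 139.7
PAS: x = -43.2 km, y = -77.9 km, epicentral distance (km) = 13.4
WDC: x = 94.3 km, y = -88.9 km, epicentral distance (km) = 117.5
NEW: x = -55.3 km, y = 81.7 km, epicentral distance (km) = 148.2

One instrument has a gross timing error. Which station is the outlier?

Solve using three stations at a time. Using MNV, WDC, NEW (subtract circle equations pairwise → linear system) gives (x, y) ≈ (-20.3, -62.4).
Distances from that point to each station vs reported:
  MNV: calculated 139.8 vs reported 139.7 → residual 0.1 km
  PAS: calculated 27.7 vs reported 13.4 → residual 14.3 km
  WDC: calculated 117.6 vs reported 117.5 → residual 0.1 km
  NEW: calculated 148.3 vs reported 148.2 → residual 0.1 km
MNV, WDC, NEW are mutually consistent (residuals ≈ 0); PAS is off by 14.3 km.

PAS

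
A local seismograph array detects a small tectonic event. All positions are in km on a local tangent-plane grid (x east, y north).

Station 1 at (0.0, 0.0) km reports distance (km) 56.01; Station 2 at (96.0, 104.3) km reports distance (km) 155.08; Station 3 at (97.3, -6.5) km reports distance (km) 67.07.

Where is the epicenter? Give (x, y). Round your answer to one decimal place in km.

(39.2, -40.0)

Circle about each station: x² + y² = 56.01²; (x − 96.0)² + (y − 104.3)² = 155.08²; (x − 97.3)² + (y + 6.5)² = 67.07².
Subtracting the Station 1 equation from the Station 2 and Station 3 equations removes the quadratic terms:
192.0 x + 208.6 y = -818.20
194.6 x − 13.0 y = 8148.28
Solving the 2×2 system: x ≈ 39.2, y ≈ -40.0 km.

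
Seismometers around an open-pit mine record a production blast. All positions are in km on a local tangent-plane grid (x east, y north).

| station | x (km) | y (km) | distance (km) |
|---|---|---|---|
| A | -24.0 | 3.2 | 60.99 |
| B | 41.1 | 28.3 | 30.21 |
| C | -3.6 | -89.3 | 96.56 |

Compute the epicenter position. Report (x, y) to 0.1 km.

(36.8, -1.6)

Circle about each station: (x + 24.0)² + (y − 3.2)² = 60.99²; (x − 41.1)² + (y − 28.3)² = 30.21²; (x + 3.6)² + (y + 89.3)² = 96.56².
Subtracting pairs of circle equations eliminates x²+y² and gives linear equations (the radical axes):
130.2 x + 50.2 y = 4711.00
40.8 x − 185.0 y = 1797.16
Solving the 2×2 system: x ≈ 36.8, y ≈ -1.6 km.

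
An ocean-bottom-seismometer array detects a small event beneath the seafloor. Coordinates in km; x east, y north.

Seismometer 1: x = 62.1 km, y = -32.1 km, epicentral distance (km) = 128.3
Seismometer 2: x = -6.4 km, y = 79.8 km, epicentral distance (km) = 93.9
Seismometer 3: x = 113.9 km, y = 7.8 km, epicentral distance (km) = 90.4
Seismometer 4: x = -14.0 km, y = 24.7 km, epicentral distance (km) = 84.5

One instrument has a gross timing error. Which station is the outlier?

Solve using three stations at a time. Using Seismometer 1, Seismometer 2, Seismometer 3 (subtract circle equations pairwise → linear system) gives (x, y) ≈ (86.4, 93.8).
Distances from that point to each station vs reported:
  Seismometer 1: calculated 128.2 vs reported 128.3 → residual 0.1 km
  Seismometer 2: calculated 93.8 vs reported 93.9 → residual 0.1 km
  Seismometer 3: calculated 90.3 vs reported 90.4 → residual 0.1 km
  Seismometer 4: calculated 121.9 vs reported 84.5 → residual 37.4 km
Seismometer 1, Seismometer 2, Seismometer 3 are mutually consistent (residuals ≈ 0); Seismometer 4 is off by 37.4 km.

Seismometer 4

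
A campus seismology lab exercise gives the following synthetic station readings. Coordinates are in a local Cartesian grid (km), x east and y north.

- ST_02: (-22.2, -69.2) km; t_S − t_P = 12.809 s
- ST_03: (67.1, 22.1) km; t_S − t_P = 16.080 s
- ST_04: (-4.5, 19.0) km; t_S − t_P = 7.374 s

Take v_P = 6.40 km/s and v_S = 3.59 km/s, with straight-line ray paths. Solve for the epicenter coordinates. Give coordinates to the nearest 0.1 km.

(-64.3, 26.7)

Distance from S−P lag: d = Δt · v_P v_S / (v_P − v_S) = Δt · (6.40·3.59)/(6.40−3.59) ≈ 8.1765·Δt.
So d_ST_02 = 104.73, d_ST_03 = 131.48, d_ST_04 = 60.29 km.
Circle about each station: (x + 22.2)² + (y + 69.2)² = 104.73²; (x − 67.1)² + (y − 22.1)² = 131.48²; (x + 4.5)² + (y − 19.0)² = 60.29².
Subtracting the ST_02 equation from the ST_03 and ST_04 equations removes the quadratic terms:
178.6 x + 182.6 y = -6609.28
35.4 x + 176.4 y = 2433.26
Solving the 2×2 system: x ≈ -64.3, y ≈ 26.7 km.
Check against ST_02 (with the unrounded x, y): √((x + 22.2)²+(y + 69.2)²) = 104.73 ≈ 104.73 km. ✓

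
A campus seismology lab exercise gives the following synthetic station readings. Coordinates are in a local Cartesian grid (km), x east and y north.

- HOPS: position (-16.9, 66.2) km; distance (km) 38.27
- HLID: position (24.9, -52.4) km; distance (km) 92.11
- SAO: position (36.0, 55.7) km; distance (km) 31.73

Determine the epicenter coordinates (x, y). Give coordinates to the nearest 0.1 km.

Circle about each station: (x + 16.9)² + (y − 66.2)² = 38.27²; (x − 24.9)² + (y + 52.4)² = 92.11²; (x − 36.0)² + (y − 55.7)² = 31.73².
Subtracting the HOPS equation from the HLID and SAO equations removes the quadratic terms:
83.6 x − 237.2 y = -8321.94
105.8 x − 21.0 y = 188.24
Solving the 2×2 system: x ≈ 9.4, y ≈ 38.4 km.

(9.4, 38.4)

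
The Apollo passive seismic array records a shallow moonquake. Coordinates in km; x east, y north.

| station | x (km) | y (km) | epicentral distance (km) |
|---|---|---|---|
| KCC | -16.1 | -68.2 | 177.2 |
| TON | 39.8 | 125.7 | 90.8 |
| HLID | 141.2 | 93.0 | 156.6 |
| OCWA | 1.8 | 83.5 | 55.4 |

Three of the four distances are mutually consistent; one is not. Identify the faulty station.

HLID

Solve using three stations at a time. Using KCC, TON, OCWA (subtract circle equations pairwise → linear system) gives (x, y) ≈ (-48.8, 105.9).
Distances from that point to each station vs reported:
  KCC: calculated 177.2 vs reported 177.2 → residual 0.0 km
  TON: calculated 90.8 vs reported 90.8 → residual 0.0 km
  HLID: calculated 190.4 vs reported 156.6 → residual 33.8 km
  OCWA: calculated 55.3 vs reported 55.4 → residual 0.1 km
KCC, TON, OCWA are mutually consistent (residuals ≈ 0); HLID is off by 33.8 km.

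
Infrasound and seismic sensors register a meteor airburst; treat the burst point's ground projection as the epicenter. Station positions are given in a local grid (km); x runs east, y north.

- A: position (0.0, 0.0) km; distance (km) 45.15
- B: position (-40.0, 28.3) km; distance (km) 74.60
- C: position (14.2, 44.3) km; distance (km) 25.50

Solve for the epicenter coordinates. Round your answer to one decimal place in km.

(34.6, 29.0)

Circle about each station: x² + y² = 45.15²; (x + 40.0)² + (y − 28.3)² = 74.60²; (x − 14.2)² + (y − 44.3)² = 25.50².
Subtracting pairs of circle equations eliminates x²+y² and gives linear equations (the radical axes):
-80.0 x + 56.6 y = -1125.75
28.4 x + 88.6 y = 3552.40
Solving the 2×2 system: x ≈ 34.6, y ≈ 29.0 km.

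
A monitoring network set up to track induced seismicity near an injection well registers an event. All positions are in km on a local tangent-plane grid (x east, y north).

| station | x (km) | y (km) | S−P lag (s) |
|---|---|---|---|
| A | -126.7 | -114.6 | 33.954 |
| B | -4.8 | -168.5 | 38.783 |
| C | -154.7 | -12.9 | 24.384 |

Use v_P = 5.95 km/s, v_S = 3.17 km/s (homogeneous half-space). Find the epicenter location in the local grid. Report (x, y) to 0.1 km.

Distance from S−P lag: d = Δt · v_P v_S / (v_P − v_S) = Δt · (5.95·3.17)/(5.95−3.17) ≈ 6.7847·Δt.
So d_A = 230.37, d_B = 263.13, d_C = 165.44 km.
Circle about each station: (x + 126.7)² + (y + 114.6)² = 230.37²; (x + 4.8)² + (y + 168.5)² = 263.13²; (x + 154.7)² + (y + 12.9)² = 165.44².
Subtracting the A equation from the B and C equations removes the quadratic terms:
243.8 x − 107.8 y = -16937.82
-56.0 x + 203.4 y = 20612.39
Solving the 2×2 system: x ≈ -28.1, y ≈ 93.6 km.

-28.1 km east, 93.6 km north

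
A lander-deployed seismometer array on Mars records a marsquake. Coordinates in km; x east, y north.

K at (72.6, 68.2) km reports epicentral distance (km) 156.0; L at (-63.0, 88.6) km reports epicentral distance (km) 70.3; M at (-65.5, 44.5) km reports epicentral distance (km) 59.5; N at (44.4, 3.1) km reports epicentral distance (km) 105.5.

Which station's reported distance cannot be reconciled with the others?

L

Solve using three stations at a time. Using K, M, N (subtract circle equations pairwise → linear system) gives (x, y) ≈ (-59.6, -14.6).
Distances from that point to each station vs reported:
  K: calculated 156.0 vs reported 156.0 → residual 0.0 km
  L: calculated 103.3 vs reported 70.3 → residual 33.0 km
  M: calculated 59.4 vs reported 59.5 → residual 0.1 km
  N: calculated 105.5 vs reported 105.5 → residual 0.0 km
K, M, N are mutually consistent (residuals ≈ 0); L is off by 33.0 km.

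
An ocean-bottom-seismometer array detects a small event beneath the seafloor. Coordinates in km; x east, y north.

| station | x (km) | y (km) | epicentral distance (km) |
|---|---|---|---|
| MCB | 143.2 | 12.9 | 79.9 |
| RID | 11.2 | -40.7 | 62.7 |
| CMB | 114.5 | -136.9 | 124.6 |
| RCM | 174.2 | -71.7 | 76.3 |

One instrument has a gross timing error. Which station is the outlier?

RCM

Solve using three stations at a time. Using MCB, RID, CMB (subtract circle equations pairwise → linear system) gives (x, y) ≈ (70.5, -20.3).
Distances from that point to each station vs reported:
  MCB: calculated 79.9 vs reported 79.9 → residual 0.0 km
  RID: calculated 62.7 vs reported 62.7 → residual 0.0 km
  CMB: calculated 124.6 vs reported 124.6 → residual 0.0 km
  RCM: calculated 115.7 vs reported 76.3 → residual 39.4 km
MCB, RID, CMB are mutually consistent (residuals ≈ 0); RCM is off by 39.4 km.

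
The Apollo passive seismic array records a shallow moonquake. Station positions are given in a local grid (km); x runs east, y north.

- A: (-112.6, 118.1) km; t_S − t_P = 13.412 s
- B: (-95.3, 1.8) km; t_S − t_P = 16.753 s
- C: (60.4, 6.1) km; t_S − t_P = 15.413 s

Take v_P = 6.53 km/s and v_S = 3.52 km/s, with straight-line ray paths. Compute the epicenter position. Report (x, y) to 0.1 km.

Distance from S−P lag: d = Δt · v_P v_S / (v_P − v_S) = Δt · (6.53·3.52)/(6.53−3.52) ≈ 7.6364·Δt.
So d_A = 102.42, d_B = 127.93, d_C = 117.70 km.
Circle about each station: (x + 112.6)² + (y − 118.1)² = 102.42²; (x + 95.3)² + (y − 1.8)² = 127.93²; (x − 60.4)² + (y − 6.1)² = 117.70².
Subtracting the A equation from the B and C equations removes the quadratic terms:
34.6 x − 232.6 y = -23417.27
346.0 x − 224.0 y = -26304.43
Solving the 2×2 system: x ≈ -12.0, y ≈ 98.9 km.

-12.0 km east, 98.9 km north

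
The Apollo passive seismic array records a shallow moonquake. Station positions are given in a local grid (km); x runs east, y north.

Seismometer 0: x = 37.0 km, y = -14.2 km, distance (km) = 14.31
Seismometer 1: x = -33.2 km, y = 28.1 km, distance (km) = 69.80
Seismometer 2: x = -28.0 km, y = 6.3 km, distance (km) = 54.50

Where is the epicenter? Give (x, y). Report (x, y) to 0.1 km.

Circle about each station: (x − 37.0)² + (y + 14.2)² = 14.31²; (x + 33.2)² + (y − 28.1)² = 69.80²; (x + 28.0)² + (y − 6.3)² = 54.50².
Subtracting the Seismometer 0 equation from the Seismometer 1 and Seismometer 2 equations removes the quadratic terms:
-140.4 x + 84.6 y = -4346.05
-130.0 x + 41.0 y = -3512.42
Solving the 2×2 system: x ≈ 22.7, y ≈ -13.7 km.

x ≈ 22.7 km, y ≈ -13.7 km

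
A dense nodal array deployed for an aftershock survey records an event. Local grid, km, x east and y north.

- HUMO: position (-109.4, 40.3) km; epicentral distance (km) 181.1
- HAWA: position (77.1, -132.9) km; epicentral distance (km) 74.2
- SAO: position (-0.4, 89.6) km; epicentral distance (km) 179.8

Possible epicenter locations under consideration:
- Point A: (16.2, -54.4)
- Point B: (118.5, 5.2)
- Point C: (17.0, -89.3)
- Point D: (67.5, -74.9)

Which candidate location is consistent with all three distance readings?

For each candidate, compare |candidate − station| to the reported distance:
Point A: residuals HUMO 23.8, HAWA 25.2, SAO 34.8 → max 34.8 km
Point B: residuals HUMO 49.5, HAWA 70.0, SAO 34.0 → max 70.0 km
Point C: residuals HUMO 0.1, HAWA 0.0, SAO 0.1 → max 0.1 km
Point D: residuals HUMO 30.0, HAWA 15.4, SAO 1.8 → max 30.0 km
Only Point C has all residuals ≈ 0.

Point C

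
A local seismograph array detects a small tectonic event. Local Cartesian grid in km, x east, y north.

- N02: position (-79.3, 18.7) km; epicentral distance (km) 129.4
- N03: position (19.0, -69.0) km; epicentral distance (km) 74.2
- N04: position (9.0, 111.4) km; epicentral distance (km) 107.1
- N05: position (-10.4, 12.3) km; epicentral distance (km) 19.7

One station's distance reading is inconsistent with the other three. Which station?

Solve using three stations at a time. Using N03, N04, N05 (subtract circle equations pairwise → linear system) gives (x, y) ≈ (7.6, 4.3).
Distances from that point to each station vs reported:
  N02: calculated 88.1 vs reported 129.4 → residual 41.3 km
  N03: calculated 74.2 vs reported 74.2 → residual 0.0 km
  N04: calculated 107.1 vs reported 107.1 → residual 0.0 km
  N05: calculated 19.7 vs reported 19.7 → residual 0.0 km
N03, N04, N05 are mutually consistent (residuals ≈ 0); N02 is off by 41.3 km.

N02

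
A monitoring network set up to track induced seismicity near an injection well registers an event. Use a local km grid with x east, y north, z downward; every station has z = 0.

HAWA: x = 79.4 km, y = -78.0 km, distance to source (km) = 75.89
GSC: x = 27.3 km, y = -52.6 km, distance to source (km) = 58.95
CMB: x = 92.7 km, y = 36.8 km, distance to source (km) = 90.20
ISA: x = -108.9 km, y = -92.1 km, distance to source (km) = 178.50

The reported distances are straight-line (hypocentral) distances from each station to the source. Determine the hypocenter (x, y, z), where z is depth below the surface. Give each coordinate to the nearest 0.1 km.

(50.2, -26.8, 47.8)

Each station gives a sphere (x−x_i)² + (y−y_i)² + z² = d_i² (stations at z=0).
Subtracting the HAWA sphere from GSC and CMB: z² cancels, leaving linear equations in x and y:
-104.2 x + 50.8 y = -6592.12
26.6 x + 229.6 y = -4817.58
Solving: x ≈ 50.199, y ≈ -26.798 km (keep extra digits for the depth step; rounded: 50.2, -26.8).
Then from the HAWA sphere: z² = 75.89² − (x − 79.4)² − (y + 78.0)² with x = 50.199, y = -26.798, so z ≈ 47.801 ≈ 47.8 km.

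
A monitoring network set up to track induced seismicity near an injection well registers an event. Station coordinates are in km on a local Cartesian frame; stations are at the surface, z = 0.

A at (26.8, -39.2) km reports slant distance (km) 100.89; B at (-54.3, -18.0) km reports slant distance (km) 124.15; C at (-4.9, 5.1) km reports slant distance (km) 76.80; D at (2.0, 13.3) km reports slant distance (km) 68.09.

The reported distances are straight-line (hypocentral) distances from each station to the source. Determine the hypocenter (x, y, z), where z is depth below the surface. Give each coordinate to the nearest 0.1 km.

Each station gives a sphere (x−x_i)² + (y−y_i)² + z² = d_i² (stations at z=0).
Subtracting the A sphere from B and C: z² cancels, leaving linear equations in x and y:
-162.2 x + 42.4 y = -4216.82
-63.4 x + 88.6 y = 2075.69
Solving: x ≈ 39.513, y ≈ 51.702 km (keep extra digits for the depth step; rounded: 39.5, 51.7).
Then from the A sphere: z² = 100.89² − (x − 26.8)² − (y + 39.2)² with x = 39.513, y = 51.702, so z ≈ 41.881 ≈ 41.9 km.
Check against D (with the unrounded solution): distance 68.09 ≈ 68.09 km. ✓

(39.5, 51.7, 41.9)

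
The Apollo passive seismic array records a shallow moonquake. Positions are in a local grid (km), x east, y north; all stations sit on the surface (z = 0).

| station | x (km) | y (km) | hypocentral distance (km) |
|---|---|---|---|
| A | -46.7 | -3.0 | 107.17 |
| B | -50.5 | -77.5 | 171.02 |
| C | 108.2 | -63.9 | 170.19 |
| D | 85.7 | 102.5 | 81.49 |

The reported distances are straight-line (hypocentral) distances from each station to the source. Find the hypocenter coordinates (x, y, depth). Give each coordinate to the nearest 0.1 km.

Each station gives a sphere (x−x_i)² + (y−y_i)² + z² = d_i² (stations at z=0).
Subtracting the A sphere from B and C: z² cancels, leaving linear equations in x and y:
-7.6 x − 149.0 y = -11395.82
309.8 x − 121.8 y = -3878.67
Solving: x ≈ 17.205, y ≈ 75.604 km (keep extra digits for the depth step; rounded: 17.2, 75.6).
Then from the A sphere: z² = 107.17² − (x + 46.7)² − (y + 3.0)² with x = 17.205, y = 75.604, so z ≈ 34.971 ≈ 35.0 km.
Check against D (with the unrounded solution): distance 81.47 ≈ 81.49 km. ✓

(17.2, 75.6, 35.0)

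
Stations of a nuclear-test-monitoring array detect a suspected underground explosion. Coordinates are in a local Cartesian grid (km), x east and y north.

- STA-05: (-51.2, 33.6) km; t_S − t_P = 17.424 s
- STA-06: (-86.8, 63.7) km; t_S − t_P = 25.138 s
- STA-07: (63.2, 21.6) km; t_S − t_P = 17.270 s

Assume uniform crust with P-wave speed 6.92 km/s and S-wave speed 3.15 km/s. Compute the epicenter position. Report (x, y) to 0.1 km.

Distance from S−P lag: d = Δt · v_P v_S / (v_P − v_S) = Δt · (6.92·3.15)/(6.92−3.15) ≈ 5.7820·Δt.
So d_STA-05 = 100.74, d_STA-06 = 145.35, d_STA-07 = 99.85 km.
Circle about each station: (x + 51.2)² + (y − 33.6)² = 100.74²; (x + 86.8)² + (y − 63.7)² = 145.35²; (x − 63.2)² + (y − 21.6)² = 99.85².
Subtracting pairs of circle equations eliminates x²+y² and gives linear equations (the radical axes):
-71.2 x + 60.2 y = -3136.54
228.8 x − 24.0 y = 888.93
Solving the 2×2 system: x ≈ -1.8, y ≈ -54.2 km.
Check against STA-05 (with the unrounded x, y): √((x + 51.2)²+(y − 33.6)²) = 100.77 ≈ 100.74 km. ✓

(-1.8, -54.2)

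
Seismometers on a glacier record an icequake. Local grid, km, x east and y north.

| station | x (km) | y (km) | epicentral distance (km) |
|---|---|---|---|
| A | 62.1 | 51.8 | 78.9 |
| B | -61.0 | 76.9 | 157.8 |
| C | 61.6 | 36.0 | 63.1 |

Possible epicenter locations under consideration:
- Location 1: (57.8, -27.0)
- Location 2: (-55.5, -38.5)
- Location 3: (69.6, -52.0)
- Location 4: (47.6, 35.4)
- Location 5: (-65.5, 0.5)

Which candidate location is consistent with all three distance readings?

Location 1

For each candidate, compare |candidate − station| to the reported distance:
Location 1: residuals A 0.0, B 0.0, C 0.0 → max 0.0 km
Location 2: residuals A 69.4, B 42.3, C 75.7 → max 75.7 km
Location 3: residuals A 25.2, B 25.7, C 25.3 → max 25.7 km
Location 4: residuals A 57.0, B 41.5, C 49.1 → max 57.0 km
Location 5: residuals A 58.6, B 81.3, C 68.9 → max 81.3 km
Only Location 1 has all residuals ≈ 0.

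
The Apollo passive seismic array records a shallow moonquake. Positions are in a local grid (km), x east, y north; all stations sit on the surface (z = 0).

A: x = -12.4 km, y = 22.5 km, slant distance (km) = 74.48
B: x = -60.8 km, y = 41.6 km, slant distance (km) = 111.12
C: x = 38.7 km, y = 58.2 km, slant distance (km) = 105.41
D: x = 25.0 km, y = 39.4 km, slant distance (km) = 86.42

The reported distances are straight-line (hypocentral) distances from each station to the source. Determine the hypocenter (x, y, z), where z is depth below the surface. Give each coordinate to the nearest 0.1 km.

x ≈ 8.7 km, y ≈ -31.2 km, depth ≈ 47.1 km

Each station gives a sphere (x−x_i)² + (y−y_i)² + z² = d_i² (stations at z=0).
Subtracting the A sphere from B and C: z² cancels, leaving linear equations in x and y:
-96.8 x + 38.2 y = -2033.19
102.2 x + 71.4 y = -1339.08
Solving: x ≈ 8.693, y ≈ -31.197 km (keep extra digits for the depth step; rounded: 8.7, -31.2).
Then from the A sphere: z² = 74.48² − (x + 12.4)² − (y − 22.5)² with x = 8.693, y = -31.197, so z ≈ 47.106 ≈ 47.1 km.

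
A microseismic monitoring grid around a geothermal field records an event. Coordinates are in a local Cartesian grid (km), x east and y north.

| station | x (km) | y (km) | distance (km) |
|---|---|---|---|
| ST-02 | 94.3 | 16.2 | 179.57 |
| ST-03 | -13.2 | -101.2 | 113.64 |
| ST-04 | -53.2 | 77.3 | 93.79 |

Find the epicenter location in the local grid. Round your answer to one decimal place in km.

Circle about each station: (x − 94.3)² + (y − 16.2)² = 179.57²; (x + 13.2)² + (y + 101.2)² = 113.64²; (x + 53.2)² + (y − 77.3)² = 93.79².
Subtracting the ST-02 equation from the ST-03 and ST-04 equations removes the quadratic terms:
-215.0 x − 234.8 y = 20592.09
-295.0 x + 122.2 y = 23099.42
Solving the 2×2 system: x ≈ -83.1, y ≈ -11.6 km.

-83.1 km east, -11.6 km north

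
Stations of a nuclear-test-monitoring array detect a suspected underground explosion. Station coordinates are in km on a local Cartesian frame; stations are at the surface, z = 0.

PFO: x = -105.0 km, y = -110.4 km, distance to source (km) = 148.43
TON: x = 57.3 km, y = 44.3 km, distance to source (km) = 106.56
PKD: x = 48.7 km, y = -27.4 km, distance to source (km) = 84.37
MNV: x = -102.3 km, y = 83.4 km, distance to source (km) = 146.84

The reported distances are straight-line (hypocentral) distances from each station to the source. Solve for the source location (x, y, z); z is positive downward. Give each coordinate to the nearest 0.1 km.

(-9.5, -13.6, 59.5)

Each station gives a sphere (x−x_i)² + (y−y_i)² + z² = d_i² (stations at z=0).
Subtracting the PFO sphere from TON and PKD: z² cancels, leaving linear equations in x and y:
324.6 x + 309.4 y = -7290.95
307.4 x + 166.0 y = -5177.54
Solving: x ≈ -9.500, y ≈ -13.598 km (keep extra digits for the depth step; rounded: -9.5, -13.6).
Then from the PFO sphere: z² = 148.43² − (x + 105.0)² − (y + 110.4)² with x = -9.500, y = -13.598, so z ≈ 59.503 ≈ 59.5 km.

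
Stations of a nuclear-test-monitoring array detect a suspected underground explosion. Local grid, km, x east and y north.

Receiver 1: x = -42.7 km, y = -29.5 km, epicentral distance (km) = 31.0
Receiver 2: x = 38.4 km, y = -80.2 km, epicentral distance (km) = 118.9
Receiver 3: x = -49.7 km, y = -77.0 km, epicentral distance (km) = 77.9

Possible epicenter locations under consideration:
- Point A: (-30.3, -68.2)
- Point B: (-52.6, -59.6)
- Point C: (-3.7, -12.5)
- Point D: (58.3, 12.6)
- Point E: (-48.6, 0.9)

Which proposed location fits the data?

For each candidate, compare |candidate − station| to the reported distance:
Point A: residuals Receiver 1 9.6, Receiver 2 49.2, Receiver 3 56.6 → max 56.6 km
Point B: residuals Receiver 1 0.7, Receiver 2 25.6, Receiver 3 60.3 → max 60.3 km
Point C: residuals Receiver 1 11.5, Receiver 2 39.2, Receiver 3 1.3 → max 39.2 km
Point D: residuals Receiver 1 78.4, Receiver 2 24.0, Receiver 3 62.4 → max 78.4 km
Point E: residuals Receiver 1 0.0, Receiver 2 0.0, Receiver 3 0.0 → max 0.0 km
Only Point E has all residuals ≈ 0.

Point E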